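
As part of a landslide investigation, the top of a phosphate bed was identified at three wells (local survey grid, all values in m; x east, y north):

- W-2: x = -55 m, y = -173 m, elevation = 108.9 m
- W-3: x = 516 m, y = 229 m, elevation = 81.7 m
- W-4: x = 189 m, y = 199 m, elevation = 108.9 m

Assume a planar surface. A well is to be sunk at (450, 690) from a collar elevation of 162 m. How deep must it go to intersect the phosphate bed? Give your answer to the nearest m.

48 m

Two edge vectors: W-2→W-3 = (571, 402, -27.2), W-2→W-4 = (244, 372, 0).
Normal n = (W-2→W-3) × (W-2→W-4) = (10118.4, -6636.8, 114324).
So ∂z/∂x = −n_x/n_z = −0.08851 and ∂z/∂y = −n_y/n_z = 0.05805.
Intercept c from W-2: 108.9 − 4.87 + 10.04 = 114.08.
At (450, 690): z_contact = −39.8 + 40.1 + 114.08 = 114.3 m.
Depth below ground = 162 − 114.3 = 48 m.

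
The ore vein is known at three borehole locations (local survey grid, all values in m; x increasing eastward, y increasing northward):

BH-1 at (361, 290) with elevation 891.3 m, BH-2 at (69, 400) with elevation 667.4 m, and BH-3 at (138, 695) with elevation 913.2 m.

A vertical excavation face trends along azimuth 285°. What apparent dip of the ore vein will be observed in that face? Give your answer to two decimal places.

38.79°

Two edge vectors: BH-1→BH-2 = (-292, 110, -223.9), BH-1→BH-3 = (-223, 405, 21.9).
Normal n = (BH-1→BH-2) × (BH-1→BH-3) = (93088.5, 56324.5, -93730).
So ∂z/∂x = −n_x/n_z = 0.99316 and ∂z/∂y = −n_y/n_z = 0.60092.
Unit vector along 285° is (sin 285°, cos 285°) = (-0.9659, 0.2588).
Slope in that direction = a·(-0.9659) + b·(0.2588) = −0.80378.
Apparent dip = arctan|0.80378| = 38.79° (true dip is 49.3°, so apparent ≤ true as expected).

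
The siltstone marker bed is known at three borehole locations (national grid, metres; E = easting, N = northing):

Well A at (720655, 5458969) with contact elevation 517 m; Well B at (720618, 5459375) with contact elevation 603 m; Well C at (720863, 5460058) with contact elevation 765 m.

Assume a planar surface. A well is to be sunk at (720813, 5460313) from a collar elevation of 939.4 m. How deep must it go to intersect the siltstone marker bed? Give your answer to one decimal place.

Let the plane be z = a·E + b·N + c.
Well B−Well A: −37a + 406b = 86;  Well C−Well A: 208a + 1089b = 248.
Solving gives a = 0.056388838, b = 0.216961544.
Then c = 517 − a·720655 − b·5458969 = −1224506.24.
At (720813, 5460313): z_contact = 40645.81 + 1184677.94 − 1224506.24 = 817.51 m.
Depth below ground = 939.4 − 817.51 = 121.9 m.

121.9 m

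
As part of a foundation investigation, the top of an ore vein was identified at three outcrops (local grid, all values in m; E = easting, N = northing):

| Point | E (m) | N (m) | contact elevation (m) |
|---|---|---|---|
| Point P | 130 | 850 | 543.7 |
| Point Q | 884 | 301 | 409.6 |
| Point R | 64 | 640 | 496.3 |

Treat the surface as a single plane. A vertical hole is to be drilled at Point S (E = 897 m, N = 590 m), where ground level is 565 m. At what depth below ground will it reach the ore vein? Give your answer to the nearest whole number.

89 m

Let the plane be z = a·E + b·N + c.
Point Q−Point P: 754a − 549b = −134.1;  Point R−Point P: −66a − 210b = −47.4.
Solving gives a = −0.01099, b = 0.22917.
Then c = 543.7 − a·130 − b·850 = 350.34.
At (897, 590): z_contact = −9.9 + 135.2 + 350.34 = 475.7 m.
Depth below ground = 565 − 475.7 = 89 m.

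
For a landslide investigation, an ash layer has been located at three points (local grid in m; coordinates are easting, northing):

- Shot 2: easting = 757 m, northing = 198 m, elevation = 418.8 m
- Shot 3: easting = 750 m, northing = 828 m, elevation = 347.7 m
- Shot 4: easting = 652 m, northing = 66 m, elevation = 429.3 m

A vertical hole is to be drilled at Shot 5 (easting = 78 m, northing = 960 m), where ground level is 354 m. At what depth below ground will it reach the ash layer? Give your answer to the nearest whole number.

Let the plane be z = a·easting + b·northing + c.
Shot 3−Shot 2: −7a + 630b = −71.1;  Shot 4−Shot 2: −105a − 132b = 10.5.
Solving gives a = 0.04130, b = −0.11240.
Then c = 418.8 − a·757 − b·198 = 409.79.
At (78, 960): z_contact = 3.2 − 107.9 + 409.79 = 305.1 m.
Depth below ground = 354 − 305.1 = 49 m.

49 m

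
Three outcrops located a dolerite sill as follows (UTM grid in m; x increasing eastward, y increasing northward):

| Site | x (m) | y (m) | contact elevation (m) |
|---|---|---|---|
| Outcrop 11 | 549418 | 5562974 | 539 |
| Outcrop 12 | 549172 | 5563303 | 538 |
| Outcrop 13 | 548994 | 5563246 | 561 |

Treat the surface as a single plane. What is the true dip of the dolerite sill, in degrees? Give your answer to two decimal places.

Let the plane be z = a·x + b·y + c.
Outcrop 12−Outcrop 11: −246a + 329b = −1;  Outcrop 13−Outcrop 11: −424a + 272b = 22.
Solving gives a = −0.10347, b = −0.08040.
Gradient magnitude |∇z| = √(a² + b²) = √(0.01071 + 0.00646) = 0.13103.
True dip = arctan(0.13103) = 7.47°, dipping toward NE (azimuth ≈ 052°).

7.47°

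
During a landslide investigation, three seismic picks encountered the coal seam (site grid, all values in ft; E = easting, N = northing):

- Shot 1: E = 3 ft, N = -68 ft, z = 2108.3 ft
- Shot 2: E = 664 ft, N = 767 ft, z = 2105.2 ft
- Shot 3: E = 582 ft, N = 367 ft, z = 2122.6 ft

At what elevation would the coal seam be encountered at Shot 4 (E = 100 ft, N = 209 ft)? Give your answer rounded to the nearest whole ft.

2099 ft

Let the plane be z = a·E + b·N + c.
Shot 2−Shot 1: 661a + 835b = −3.1;  Shot 3−Shot 1: 579a + 435b = 14.3.
Solving gives a = 0.06783, b = −0.05740.
Then c = 2108.3 − a·3 − b·-68 = 2104.19.
At (100, 209): z = 6.8 − 12.0 + 2104.19 = 2099.0 ft.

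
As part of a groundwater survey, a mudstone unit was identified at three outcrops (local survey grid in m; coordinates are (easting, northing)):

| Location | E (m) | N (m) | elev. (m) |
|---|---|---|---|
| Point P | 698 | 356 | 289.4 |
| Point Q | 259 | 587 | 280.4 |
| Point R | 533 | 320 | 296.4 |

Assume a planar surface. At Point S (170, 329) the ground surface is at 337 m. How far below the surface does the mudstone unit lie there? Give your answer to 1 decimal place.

Let the plane be z = a·E + b·N + c.
Point Q−Point P: −439a + 231b = −9;  Point R−Point P: −165a − 36b = 7.
Solving gives a = −0.02398, b = −0.08453.
Then c = 289.4 − a·698 − b·356 = 336.23.
At (170, 329): z_contact = −4.08 − 27.81 + 336.23 = 304.34 m.
Depth below ground = 337 − 304.34 = 32.7 m.

32.7 m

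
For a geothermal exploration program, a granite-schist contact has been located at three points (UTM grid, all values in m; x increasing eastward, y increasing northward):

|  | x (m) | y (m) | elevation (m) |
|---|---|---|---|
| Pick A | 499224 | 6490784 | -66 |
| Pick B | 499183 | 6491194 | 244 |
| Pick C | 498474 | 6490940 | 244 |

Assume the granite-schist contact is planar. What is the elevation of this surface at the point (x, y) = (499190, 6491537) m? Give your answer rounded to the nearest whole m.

493 m

Let the plane be z = a·x + b·y + c.
Pick B−Pick A: −41a + 410b = 310;  Pick C−Pick A: −750a + 156b = 310.
Solving gives a = −0.26150433, b = 0.72994713.
Then c = -66 − a·499224 − b·6490784 = −4607445.90.
At (499190, 6491537): z = −130540.3 + 4738478.8 − 4607445.90 = 492.5 m.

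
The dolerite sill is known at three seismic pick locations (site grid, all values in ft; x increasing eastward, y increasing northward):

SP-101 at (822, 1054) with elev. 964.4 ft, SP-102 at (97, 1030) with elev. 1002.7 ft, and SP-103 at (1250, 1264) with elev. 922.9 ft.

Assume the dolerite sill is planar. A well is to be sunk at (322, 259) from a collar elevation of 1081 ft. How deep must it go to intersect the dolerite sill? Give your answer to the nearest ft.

15 ft

Two edge vectors: SP-101→SP-102 = (-725, -24, 38.3), SP-101→SP-103 = (428, 210, -41.5).
Normal n = (SP-101→SP-102) × (SP-101→SP-103) = (-7047, -13695.1, -141978).
So ∂z/∂x = −n_x/n_z = −0.04963 and ∂z/∂y = −n_y/n_z = −0.09646.
Intercept c from SP-101: 964.4 + 40.80 + 101.67 = 1106.87.
At (322, 259): z_contact = −16.0 − 25.0 + 1106.87 = 1065.9 ft.
Depth below ground = 1081 − 1065.9 = 15 ft.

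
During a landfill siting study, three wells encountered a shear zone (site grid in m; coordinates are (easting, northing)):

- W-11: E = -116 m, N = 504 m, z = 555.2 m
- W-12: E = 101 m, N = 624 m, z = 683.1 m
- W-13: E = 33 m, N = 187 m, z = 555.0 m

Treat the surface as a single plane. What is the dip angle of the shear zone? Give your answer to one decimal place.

27.3°

Two edge vectors: W-11→W-12 = (217, 120, 127.9), W-11→W-13 = (149, -317, -0.2).
Normal n = (W-11→W-12) × (W-11→W-13) = (40520.3, 19100.5, -86669).
So ∂z/∂E = −n_x/n_z = 0.46753 and ∂z/∂N = −n_y/n_z = 0.22038.
Gradient magnitude |∇z| = √(a² + b²) = √(0.21858 + 0.04857) = 0.51687.
True dip = arctan(0.51687) = 27.3°, dipping toward WSW (azimuth ≈ 245°).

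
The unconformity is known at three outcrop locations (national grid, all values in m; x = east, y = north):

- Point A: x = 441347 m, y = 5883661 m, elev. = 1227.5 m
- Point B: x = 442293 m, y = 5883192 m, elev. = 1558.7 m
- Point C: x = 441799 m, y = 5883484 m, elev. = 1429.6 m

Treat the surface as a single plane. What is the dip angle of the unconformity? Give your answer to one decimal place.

51.0°

Let the plane be z = a·x + b·y + c.
Point B−Point A: 946a − 469b = 331.2;  Point C−Point A: 452a − 177b = 202.1.
Solving gives a = 0.81180, b = 0.93127.
Gradient magnitude |∇z| = √(a² + b²) = √(0.65902 + 0.86726) = 1.23543.
True dip = arctan(1.23543) = 51.0°, dipping toward SW (azimuth ≈ 221°).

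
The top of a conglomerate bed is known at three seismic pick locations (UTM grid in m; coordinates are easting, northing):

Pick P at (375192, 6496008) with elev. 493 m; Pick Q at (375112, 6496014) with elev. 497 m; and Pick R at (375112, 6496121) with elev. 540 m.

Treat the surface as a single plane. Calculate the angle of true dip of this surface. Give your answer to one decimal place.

Two edge vectors: Pick P→Pick Q = (-80, 6, 4), Pick P→Pick R = (-80, 113, 47).
Normal n = (Pick P→Pick Q) × (Pick P→Pick R) = (-170, 3440, -8560).
So ∂z/∂easting = −n_x/n_z = −0.01986 and ∂z/∂northing = −n_y/n_z = 0.40187.
Gradient magnitude |∇z| = √(a² + b²) = √(0.00039 + 0.16150) = 0.40236.
True dip = arctan(0.40236) = 21.9°, dipping toward S (azimuth ≈ 177°).

21.9°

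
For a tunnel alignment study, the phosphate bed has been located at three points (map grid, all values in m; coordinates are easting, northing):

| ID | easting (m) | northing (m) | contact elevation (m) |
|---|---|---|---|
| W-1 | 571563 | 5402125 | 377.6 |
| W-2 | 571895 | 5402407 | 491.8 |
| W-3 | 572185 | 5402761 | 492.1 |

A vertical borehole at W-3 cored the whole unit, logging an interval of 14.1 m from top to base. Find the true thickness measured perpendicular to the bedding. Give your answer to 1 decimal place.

8.0 m

Two edge vectors: W-1→W-2 = (332, 282, 114.2), W-1→W-3 = (622, 636, 114.5).
Normal n = (W-1→W-2) × (W-1→W-3) = (-40342.2, 33018.4, 35748).
So ∂z/∂easting = −n_x/n_z = 1.12852 and ∂z/∂northing = −n_y/n_z = −0.92364.
|∇z| = √(a²+b²) = 1.45831, so dip δ = arctan(1.45831) = 55.56°.
True thickness = vertical thickness × cos δ = 14.1 × cos 55.56° = 8.0 m.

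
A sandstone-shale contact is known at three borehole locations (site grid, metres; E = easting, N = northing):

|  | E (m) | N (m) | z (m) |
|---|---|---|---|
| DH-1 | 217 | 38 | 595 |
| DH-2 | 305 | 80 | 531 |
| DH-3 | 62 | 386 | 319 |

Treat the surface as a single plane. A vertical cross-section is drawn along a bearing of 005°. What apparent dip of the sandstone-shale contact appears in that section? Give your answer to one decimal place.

43.3°

Two edge vectors: DH-1→DH-2 = (88, 42, -64), DH-1→DH-3 = (-155, 348, -276).
Normal n = (DH-1→DH-2) × (DH-1→DH-3) = (10680, 34208, 37134).
So ∂z/∂E = −n_x/n_z = −0.28761 and ∂z/∂N = −n_y/n_z = −0.92120.
Unit vector along 005° is (sin 5°, cos 5°) = (0.0872, 0.9962).
Slope in that direction = a·(0.0872) + b·(0.9962) = −0.94277.
Apparent dip = arctan|0.94277| = 43.3° (true dip is 44.0°, so apparent ≤ true as expected).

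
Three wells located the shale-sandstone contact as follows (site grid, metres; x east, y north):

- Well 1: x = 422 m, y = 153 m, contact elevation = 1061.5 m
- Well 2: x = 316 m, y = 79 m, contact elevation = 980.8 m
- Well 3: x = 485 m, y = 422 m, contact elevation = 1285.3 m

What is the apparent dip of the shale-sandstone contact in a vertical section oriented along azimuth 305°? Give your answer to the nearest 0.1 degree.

Two edge vectors: Well 1→Well 2 = (-106, -74, -80.7), Well 1→Well 3 = (63, 269, 223.8).
Normal n = (Well 1→Well 2) × (Well 1→Well 3) = (5147.1, 18638.7, -23852).
So ∂z/∂x = −n_x/n_z = 0.21579 and ∂z/∂y = −n_y/n_z = 0.78143.
Unit vector along 305° is (sin 305°, cos 305°) = (-0.8192, 0.5736).
Slope in that direction = a·(-0.8192) + b·(0.5736) = 0.27144.
Apparent dip = arctan|0.27144| = 15.2° (true dip is 39.0°, so apparent ≤ true as expected).

15.2°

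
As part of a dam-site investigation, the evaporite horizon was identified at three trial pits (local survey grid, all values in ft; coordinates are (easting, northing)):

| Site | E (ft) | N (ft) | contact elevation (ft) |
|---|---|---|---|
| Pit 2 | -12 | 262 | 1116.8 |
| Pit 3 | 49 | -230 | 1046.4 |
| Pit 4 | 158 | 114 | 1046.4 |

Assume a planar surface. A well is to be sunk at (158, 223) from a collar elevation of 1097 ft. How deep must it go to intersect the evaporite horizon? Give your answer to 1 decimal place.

39.4 ft

Two edge vectors: Pit 2→Pit 3 = (61, -492, -70.4), Pit 2→Pit 4 = (170, -148, -70.4).
Normal n = (Pit 2→Pit 3) × (Pit 2→Pit 4) = (24217.6, -7673.6, 74612).
So ∂z/∂E = −n_x/n_z = −0.32458 and ∂z/∂N = −n_y/n_z = 0.10285.
Intercept c from Pit 2: 1116.8 − 3.89 − 26.95 = 1085.96.
At (158, 223): z_contact = −51.28 + 22.93 + 1085.96 = 1057.61 ft.
Depth below ground = 1097 − 1057.61 = 39.4 ft.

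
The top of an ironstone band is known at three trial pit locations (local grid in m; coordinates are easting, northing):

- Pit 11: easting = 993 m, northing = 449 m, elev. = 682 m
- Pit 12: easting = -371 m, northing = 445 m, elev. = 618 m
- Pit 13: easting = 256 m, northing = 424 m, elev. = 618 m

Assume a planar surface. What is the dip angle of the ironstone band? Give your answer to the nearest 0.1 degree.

52.2°

Let the plane be z = a·easting + b·northing + c.
Pit 12−Pit 11: −1364a − 4b = −64;  Pit 13−Pit 11: −737a − 25b = −64.
Solving gives a = 0.04314, b = 1.28814.
Gradient magnitude |∇z| = √(a² + b²) = √(0.00186 + 1.65929) = 1.28886.
True dip = arctan(1.28886) = 52.2°, dipping toward S (azimuth ≈ 182°).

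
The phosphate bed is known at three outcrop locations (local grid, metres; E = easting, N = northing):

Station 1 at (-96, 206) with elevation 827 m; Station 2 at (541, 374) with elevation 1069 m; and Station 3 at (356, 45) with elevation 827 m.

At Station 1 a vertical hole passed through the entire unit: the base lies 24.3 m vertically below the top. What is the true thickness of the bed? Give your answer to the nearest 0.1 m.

Let the plane be z = a·E + b·N + c.
Station 2−Station 1: 637a + 168b = 242;  Station 3−Station 1: 452a − 161b = 0.
Solving gives a = 0.21828, b = 0.61282.
|∇z| = √(a²+b²) = 0.65053, so dip δ = arctan(0.65053) = 33.05°.
True thickness = vertical thickness × cos δ = 24.3 × cos 33.05° = 20.4 m.

20.4 m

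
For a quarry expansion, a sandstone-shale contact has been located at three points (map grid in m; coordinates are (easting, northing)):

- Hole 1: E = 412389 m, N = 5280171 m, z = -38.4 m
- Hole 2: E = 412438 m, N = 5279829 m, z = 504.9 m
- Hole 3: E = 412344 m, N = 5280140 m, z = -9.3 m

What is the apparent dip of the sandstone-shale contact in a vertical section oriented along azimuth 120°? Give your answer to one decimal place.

48.2°

Two edge vectors: Hole 1→Hole 2 = (49, -342, 543.3), Hole 1→Hole 3 = (-45, -31, 29.1).
Normal n = (Hole 1→Hole 2) × (Hole 1→Hole 3) = (6890.1, -25874.4, -16909).
So ∂z/∂E = −n_x/n_z = 0.40748 and ∂z/∂N = −n_y/n_z = −1.53021.
Unit vector along 120° is (sin 120°, cos 120°) = (0.8660, -0.5000).
Slope in that direction = a·(0.8660) + b·(-0.5000) = 1.11800.
Apparent dip = arctan|1.11800| = 48.2° (true dip is 57.7°, so apparent ≤ true as expected).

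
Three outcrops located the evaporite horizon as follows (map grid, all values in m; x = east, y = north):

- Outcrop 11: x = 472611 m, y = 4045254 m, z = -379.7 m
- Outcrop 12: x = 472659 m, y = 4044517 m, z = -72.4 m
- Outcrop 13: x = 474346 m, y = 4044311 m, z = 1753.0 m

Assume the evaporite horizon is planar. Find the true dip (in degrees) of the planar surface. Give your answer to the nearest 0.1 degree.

47.6°

Two edge vectors: Outcrop 11→Outcrop 12 = (48, -737, 307.3), Outcrop 11→Outcrop 13 = (1735, -943, 2132.7).
Normal n = (Outcrop 11→Outcrop 12) × (Outcrop 11→Outcrop 13) = (-1282016, 430795.9, 1233431).
So ∂z/∂x = −n_x/n_z = 1.03939 and ∂z/∂y = −n_y/n_z = −0.34927.
Gradient magnitude |∇z| = √(a² + b²) = √(1.08033 + 0.12199) = 1.09650.
True dip = arctan(1.09650) = 47.6°, dipping toward WNW (azimuth ≈ 289°).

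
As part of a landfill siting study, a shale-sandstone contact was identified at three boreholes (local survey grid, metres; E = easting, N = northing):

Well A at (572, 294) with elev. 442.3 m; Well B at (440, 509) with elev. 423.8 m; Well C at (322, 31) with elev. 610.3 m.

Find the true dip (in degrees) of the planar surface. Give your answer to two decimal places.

24.96°

Two edge vectors: Well A→Well B = (-132, 215, -18.5), Well A→Well C = (-250, -263, 168).
Normal n = (Well A→Well B) × (Well A→Well C) = (31254.5, 26801, 88466).
So ∂z/∂E = −n_x/n_z = −0.35329 and ∂z/∂N = −n_y/n_z = −0.30295.
Gradient magnitude |∇z| = √(a² + b²) = √(0.12482 + 0.09178) = 0.46540.
True dip = arctan(0.46540) = 24.96°, dipping toward NE (azimuth ≈ 049°).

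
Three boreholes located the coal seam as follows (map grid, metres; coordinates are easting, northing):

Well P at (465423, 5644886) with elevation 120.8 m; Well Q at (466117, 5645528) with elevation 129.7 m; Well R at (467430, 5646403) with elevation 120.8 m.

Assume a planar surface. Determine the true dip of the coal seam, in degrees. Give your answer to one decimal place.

Two edge vectors: Well P→Well Q = (694, 642, 8.9), Well P→Well R = (2007, 1517, 0).
Normal n = (Well P→Well Q) × (Well P→Well R) = (-13501.3, 17862.3, -235696).
So ∂z/∂easting = −n_x/n_z = −0.05728 and ∂z/∂northing = −n_y/n_z = 0.07579.
Gradient magnitude |∇z| = √(a² + b²) = √(0.00328 + 0.00574) = 0.09500.
True dip = arctan(0.09500) = 5.4°, dipping toward SE (azimuth ≈ 143°).

5.4°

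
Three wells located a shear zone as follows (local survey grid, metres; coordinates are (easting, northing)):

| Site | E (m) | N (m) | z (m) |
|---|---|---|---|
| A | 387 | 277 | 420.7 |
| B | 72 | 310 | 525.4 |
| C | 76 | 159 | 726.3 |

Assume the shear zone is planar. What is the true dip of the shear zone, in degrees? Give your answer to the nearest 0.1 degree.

54.9°

Let the plane be z = a·E + b·N + c.
B−A: −315a + 33b = 104.7;  C−A: −311a − 118b = 305.6.
Solving gives a = −0.47308, b = −1.34300.
Gradient magnitude |∇z| = √(a² + b²) = √(0.22380 + 1.80364) = 1.42388.
True dip = arctan(1.42388) = 54.9°, dipping toward NNE (azimuth ≈ 019°).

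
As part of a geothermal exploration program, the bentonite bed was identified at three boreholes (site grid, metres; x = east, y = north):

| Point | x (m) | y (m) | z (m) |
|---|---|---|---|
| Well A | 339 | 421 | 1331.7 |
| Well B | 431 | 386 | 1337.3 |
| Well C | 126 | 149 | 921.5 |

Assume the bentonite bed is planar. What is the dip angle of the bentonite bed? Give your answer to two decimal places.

50.82°

Two edge vectors: Well A→Well B = (92, -35, 5.6), Well A→Well C = (-213, -272, -410.2).
Normal n = (Well A→Well B) × (Well A→Well C) = (15880.2, 36545.6, -32479).
So ∂z/∂x = −n_x/n_z = 0.48894 and ∂z/∂y = −n_y/n_z = 1.12521.
Gradient magnitude |∇z| = √(a² + b²) = √(0.23906 + 1.26609) = 1.22685.
True dip = arctan(1.22685) = 50.82°, dipping toward SSW (azimuth ≈ 203°).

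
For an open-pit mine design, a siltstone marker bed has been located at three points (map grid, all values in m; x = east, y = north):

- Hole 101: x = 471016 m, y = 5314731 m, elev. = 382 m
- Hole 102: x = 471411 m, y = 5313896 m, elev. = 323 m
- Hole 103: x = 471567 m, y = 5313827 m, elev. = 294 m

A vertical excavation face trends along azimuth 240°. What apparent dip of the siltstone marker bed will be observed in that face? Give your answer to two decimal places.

Two edge vectors: Hole 101→Hole 102 = (395, -835, -59), Hole 101→Hole 103 = (551, -904, -88).
Normal n = (Hole 101→Hole 102) × (Hole 101→Hole 103) = (20144, 2251, 103005).
So ∂z/∂x = −n_x/n_z = −0.19556 and ∂z/∂y = −n_y/n_z = −0.02185.
Unit vector along 240° is (sin 240°, cos 240°) = (-0.8660, -0.5000).
Slope in that direction = a·(-0.8660) + b·(-0.5000) = 0.18029.
Apparent dip = arctan|0.18029| = 10.22° (true dip is 11.1°, so apparent ≤ true as expected).

10.22°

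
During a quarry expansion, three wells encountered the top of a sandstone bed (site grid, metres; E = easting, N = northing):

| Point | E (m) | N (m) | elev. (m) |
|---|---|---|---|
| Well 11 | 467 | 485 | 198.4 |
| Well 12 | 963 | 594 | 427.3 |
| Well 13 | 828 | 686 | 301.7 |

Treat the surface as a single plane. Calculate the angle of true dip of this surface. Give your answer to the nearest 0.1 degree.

37.8°

Two edge vectors: Well 11→Well 12 = (496, 109, 228.9), Well 11→Well 13 = (361, 201, 103.3).
Normal n = (Well 11→Well 12) × (Well 11→Well 13) = (-34749.2, 31396.1, 60347).
So ∂z/∂E = −n_x/n_z = 0.57582 and ∂z/∂N = −n_y/n_z = −0.52026.
Gradient magnitude |∇z| = √(a² + b²) = √(0.33157 + 0.27067) = 0.77604.
True dip = arctan(0.77604) = 37.8°, dipping toward NW (azimuth ≈ 312°).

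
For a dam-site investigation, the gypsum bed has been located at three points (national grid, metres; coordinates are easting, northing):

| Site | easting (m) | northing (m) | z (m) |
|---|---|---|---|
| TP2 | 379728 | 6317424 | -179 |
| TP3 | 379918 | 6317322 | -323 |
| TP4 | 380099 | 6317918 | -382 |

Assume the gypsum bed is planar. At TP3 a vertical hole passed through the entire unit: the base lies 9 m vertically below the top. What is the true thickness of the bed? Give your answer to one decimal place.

7.4 m

Let the plane be z = a·easting + b·northing + c.
TP3−TP2: 190a − 102b = −144;  TP4−TP2: 371a + 494b = −203.
Solving gives a = −0.69735, b = 0.11278.
|∇z| = √(a²+b²) = 0.70641, so dip δ = arctan(0.70641) = 35.24°.
True thickness = vertical thickness × cos δ = 9 × cos 35.24° = 7.4 m.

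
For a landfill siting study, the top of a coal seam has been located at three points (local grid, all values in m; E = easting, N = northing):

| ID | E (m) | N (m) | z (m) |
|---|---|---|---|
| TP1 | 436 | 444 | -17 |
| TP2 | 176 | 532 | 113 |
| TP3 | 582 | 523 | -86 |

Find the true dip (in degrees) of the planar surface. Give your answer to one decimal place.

Two edge vectors: TP1→TP2 = (-260, 88, 130), TP1→TP3 = (146, 79, -69).
Normal n = (TP1→TP2) × (TP1→TP3) = (-16342, 1040, -33388).
So ∂z/∂E = −n_x/n_z = −0.48946 and ∂z/∂N = −n_y/n_z = 0.03115.
Gradient magnitude |∇z| = √(a² + b²) = √(0.23957 + 0.00097) = 0.49045.
True dip = arctan(0.49045) = 26.1°, dipping toward E (azimuth ≈ 094°).

26.1°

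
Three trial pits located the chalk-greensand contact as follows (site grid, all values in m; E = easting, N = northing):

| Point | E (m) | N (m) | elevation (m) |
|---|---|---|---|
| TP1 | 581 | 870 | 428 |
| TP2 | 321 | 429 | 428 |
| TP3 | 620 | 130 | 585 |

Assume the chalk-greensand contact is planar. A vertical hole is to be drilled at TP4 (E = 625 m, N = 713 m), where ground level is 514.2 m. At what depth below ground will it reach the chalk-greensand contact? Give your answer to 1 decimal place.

Let the plane be z = a·E + b·N + c.
TP2−TP1: −260a − 441b = 0;  TP3−TP1: 39a − 740b = 157.
Solving gives a = 0.33033, b = −0.19475.
Then c = 428 − a·581 − b·870 = 405.51.
At (625, 713): z_contact = 206.46 − 138.86 + 405.51 = 473.11 m.
Depth below ground = 514.2 − 473.11 = 41.1 m.

41.1 m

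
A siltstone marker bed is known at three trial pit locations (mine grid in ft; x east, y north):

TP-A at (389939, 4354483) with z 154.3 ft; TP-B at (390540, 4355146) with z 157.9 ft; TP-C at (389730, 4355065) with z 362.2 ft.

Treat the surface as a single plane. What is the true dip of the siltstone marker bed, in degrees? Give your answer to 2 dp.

20.75°

Let the plane be z = a·x + b·y + c.
TP-B−TP-A: 601a + 663b = 3.6;  TP-C−TP-A: −209a + 582b = 207.9.
Solving gives a = −0.27796, b = 0.25740.
Gradient magnitude |∇z| = √(a² + b²) = √(0.07726 + 0.06625) = 0.37884.
True dip = arctan(0.37884) = 20.75°, dipping toward SE (azimuth ≈ 133°).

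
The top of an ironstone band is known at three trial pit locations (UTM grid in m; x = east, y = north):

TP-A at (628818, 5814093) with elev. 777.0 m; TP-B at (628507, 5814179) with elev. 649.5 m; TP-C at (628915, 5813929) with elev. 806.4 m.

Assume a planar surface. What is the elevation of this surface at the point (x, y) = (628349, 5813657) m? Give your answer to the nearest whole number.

Two edge vectors: TP-A→TP-B = (-311, 86, -127.5), TP-A→TP-C = (97, -164, 29.4).
Normal n = (TP-A→TP-B) × (TP-A→TP-C) = (-18381.6, -3224.1, 42662).
So ∂z/∂x = −n_x/n_z = 0.43086588 and ∂z/∂y = −n_y/n_z = 0.07557311.
Intercept c from TP-A: 777 − 270936.22 − 439389.09 = −709548.31.
At (628349, 5813657): z = 270734.1 + 439356.1 − 709548.31 = 542.0 m.

542 m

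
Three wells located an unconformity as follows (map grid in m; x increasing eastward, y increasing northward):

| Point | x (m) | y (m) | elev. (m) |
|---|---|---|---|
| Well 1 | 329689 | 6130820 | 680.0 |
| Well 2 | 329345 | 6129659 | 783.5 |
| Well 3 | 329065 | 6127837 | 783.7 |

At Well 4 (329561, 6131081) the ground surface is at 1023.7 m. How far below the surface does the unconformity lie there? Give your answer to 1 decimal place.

238.8 m

Let the plane be z = a·x + b·y + c.
Well 2−Well 1: −344a − 1161b = 103.5;  Well 3−Well 1: −624a − 2983b = 103.7.
Solving gives a = −0.624303254, b = 0.095831455.
Then c = 680 − a·329689 − b·6130820 = −381019.49.
At (329561, 6131081): z_contact = −205746.00 + 587550.41 − 381019.49 = 784.92 m.
Depth below ground = 1023.7 − 784.92 = 238.8 m.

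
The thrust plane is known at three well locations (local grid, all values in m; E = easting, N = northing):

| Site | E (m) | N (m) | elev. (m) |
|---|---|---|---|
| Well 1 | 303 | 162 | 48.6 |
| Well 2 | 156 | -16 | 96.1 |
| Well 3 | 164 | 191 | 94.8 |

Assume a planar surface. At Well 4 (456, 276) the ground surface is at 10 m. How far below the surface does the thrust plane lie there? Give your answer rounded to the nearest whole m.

Two edge vectors: Well 1→Well 2 = (-147, -178, 47.5), Well 1→Well 3 = (-139, 29, 46.2).
Normal n = (Well 1→Well 2) × (Well 1→Well 3) = (-9601.1, 188.9, -29005).
So ∂z/∂E = −n_x/n_z = −0.33102 and ∂z/∂N = −n_y/n_z = 0.00651.
Intercept c from Well 1: 48.6 + 100.30 − 1.06 = 147.84.
At (456, 276): z_contact = −150.9 + 1.8 + 147.84 = -1.3 m.
Depth below ground = 10 − (-1.3) = 11 m.

11 m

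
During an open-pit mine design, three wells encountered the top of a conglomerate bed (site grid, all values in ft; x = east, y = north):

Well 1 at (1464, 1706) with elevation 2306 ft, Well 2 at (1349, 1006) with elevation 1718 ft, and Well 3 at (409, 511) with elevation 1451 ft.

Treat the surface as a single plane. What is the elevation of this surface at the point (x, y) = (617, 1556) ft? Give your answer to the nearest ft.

Two edge vectors: Well 1→Well 2 = (-115, -700, -588), Well 1→Well 3 = (-1055, -1195, -855).
Normal n = (Well 1→Well 2) × (Well 1→Well 3) = (-104160, 522015, -601075).
So ∂z/∂x = −n_x/n_z = −0.17329 and ∂z/∂y = −n_y/n_z = 0.86847.
Intercept c from Well 1: 2306 + 253.70 − 1481.61 = 1078.09.
At (617, 1556): z = −106.9 + 1351.3 + 1078.09 = 2322.5 ft.

2323 ft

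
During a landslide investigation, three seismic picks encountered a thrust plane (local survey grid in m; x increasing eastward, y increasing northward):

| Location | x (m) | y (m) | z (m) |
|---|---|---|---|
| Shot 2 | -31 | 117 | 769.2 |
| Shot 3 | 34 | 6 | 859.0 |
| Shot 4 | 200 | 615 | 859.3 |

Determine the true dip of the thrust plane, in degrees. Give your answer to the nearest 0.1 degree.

44.4°

Let the plane be z = a·x + b·y + c.
Shot 3−Shot 2: 65a − 111b = 89.8;  Shot 4−Shot 2: 231a + 498b = 90.1.
Solving gives a = 0.94330, b = −0.25663.
Gradient magnitude |∇z| = √(a² + b²) = √(0.88981 + 0.06586) = 0.97758.
True dip = arctan(0.97758) = 44.4°, dipping toward WNW (azimuth ≈ 285°).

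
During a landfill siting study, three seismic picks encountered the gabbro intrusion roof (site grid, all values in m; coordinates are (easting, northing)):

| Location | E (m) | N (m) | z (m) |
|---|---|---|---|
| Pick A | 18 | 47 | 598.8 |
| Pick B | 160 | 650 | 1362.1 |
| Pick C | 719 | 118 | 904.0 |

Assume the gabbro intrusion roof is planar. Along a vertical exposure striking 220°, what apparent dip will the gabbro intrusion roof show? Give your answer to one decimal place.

48.1°

Let the plane be z = a·E + b·N + c.
Pick B−Pick A: 142a + 603b = 763.3;  Pick C−Pick A: 701a + 71b = 305.2.
Solving gives a = 0.31467, b = 1.19174.
Unit vector along 220° is (sin 220°, cos 220°) = (-0.6428, -0.7660).
Slope in that direction = a·(-0.6428) + b·(-0.7660) = −1.11519.
Apparent dip = arctan|1.11519| = 48.1° (true dip is 50.9°, so apparent ≤ true as expected).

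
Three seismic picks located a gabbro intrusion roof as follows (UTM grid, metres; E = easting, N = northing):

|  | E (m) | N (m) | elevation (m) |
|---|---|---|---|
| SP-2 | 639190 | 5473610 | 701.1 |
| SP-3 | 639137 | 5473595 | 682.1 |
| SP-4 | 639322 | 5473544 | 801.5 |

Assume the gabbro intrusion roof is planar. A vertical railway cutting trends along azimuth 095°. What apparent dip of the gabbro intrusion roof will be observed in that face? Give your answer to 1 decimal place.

Two edge vectors: SP-2→SP-3 = (-53, -15, -19), SP-2→SP-4 = (132, -66, 100.4).
Normal n = (SP-2→SP-3) × (SP-2→SP-4) = (-2760, 2813.2, 5478).
So ∂z/∂E = −n_x/n_z = 0.50383 and ∂z/∂N = −n_y/n_z = −0.51355.
Unit vector along 095° is (sin 95°, cos 95°) = (0.9962, -0.0872).
Slope in that direction = a·(0.9962) + b·(-0.0872) = 0.54667.
Apparent dip = arctan|0.54667| = 28.7° (true dip is 35.7°, so apparent ≤ true as expected).

28.7°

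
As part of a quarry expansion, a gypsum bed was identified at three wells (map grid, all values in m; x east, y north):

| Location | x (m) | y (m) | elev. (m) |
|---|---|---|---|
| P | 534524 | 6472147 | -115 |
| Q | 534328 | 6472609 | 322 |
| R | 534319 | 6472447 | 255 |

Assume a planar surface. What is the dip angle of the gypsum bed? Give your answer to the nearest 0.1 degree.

50.4°

Let the plane be z = a·x + b·y + c.
Q−P: −196a + 462b = 437;  R−P: −205a + 300b = 370.
Solving gives a = −1.10944, b = 0.47522.
Gradient magnitude |∇z| = √(a² + b²) = √(1.23086 + 0.22583) = 1.20693.
True dip = arctan(1.20693) = 50.4°, dipping toward ESE (azimuth ≈ 113°).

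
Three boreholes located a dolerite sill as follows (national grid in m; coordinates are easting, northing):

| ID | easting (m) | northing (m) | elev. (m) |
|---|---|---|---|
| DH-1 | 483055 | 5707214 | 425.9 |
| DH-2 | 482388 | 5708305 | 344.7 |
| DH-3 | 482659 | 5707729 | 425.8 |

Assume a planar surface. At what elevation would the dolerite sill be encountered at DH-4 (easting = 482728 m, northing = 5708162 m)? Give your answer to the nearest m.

236 m

Two edge vectors: DH-1→DH-2 = (-667, 1091, -81.2), DH-1→DH-3 = (-396, 515, -0.1).
Normal n = (DH-1→DH-2) × (DH-1→DH-3) = (41708.9, 32088.5, 88531).
So ∂z/∂easting = −n_x/n_z = −0.47112198 and ∂z/∂northing = −n_y/n_z = −0.36245496.
Intercept c from DH-1: 425.9 + 227577.83 + 2068608.02 = 2296611.75.
At (482728, 5708162): z = −227423.8 − 2068951.6 + 2296611.75 = 236.3 m.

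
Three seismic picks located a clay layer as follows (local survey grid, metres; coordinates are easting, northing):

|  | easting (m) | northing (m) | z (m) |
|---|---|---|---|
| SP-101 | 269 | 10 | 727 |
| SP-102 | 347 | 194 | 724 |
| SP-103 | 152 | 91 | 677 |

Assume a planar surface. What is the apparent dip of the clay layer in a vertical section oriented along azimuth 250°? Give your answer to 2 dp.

14.04°

Let the plane be z = a·easting + b·northing + c.
SP-102−SP-101: 78a + 184b = −3;  SP-103−SP-101: −117a + 81b = −50.
Solving gives a = 0.32166, b = −0.15266.
Unit vector along 250° is (sin 250°, cos 250°) = (-0.9397, -0.3420).
Slope in that direction = a·(-0.9397) + b·(-0.3420) = −0.25005.
Apparent dip = arctan|0.25005| = 14.04° (true dip is 19.6°, so apparent ≤ true as expected).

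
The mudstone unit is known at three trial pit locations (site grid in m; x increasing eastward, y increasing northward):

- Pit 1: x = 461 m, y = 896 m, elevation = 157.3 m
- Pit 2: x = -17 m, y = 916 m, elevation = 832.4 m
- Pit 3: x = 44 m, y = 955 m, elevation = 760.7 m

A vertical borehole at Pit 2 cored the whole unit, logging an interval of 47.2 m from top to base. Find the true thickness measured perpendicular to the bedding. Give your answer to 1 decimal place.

Let the plane be z = a·x + b·y + c.
Pit 2−Pit 1: −478a + 20b = 675.1;  Pit 3−Pit 1: −417a + 59b = 603.4.
Solving gives a = −1.39779, b = 0.34782.
|∇z| = √(a²+b²) = 1.44042, so dip δ = arctan(1.44042) = 55.23°.
True thickness = vertical thickness × cos δ = 47.2 × cos 55.23° = 26.9 m.

26.9 m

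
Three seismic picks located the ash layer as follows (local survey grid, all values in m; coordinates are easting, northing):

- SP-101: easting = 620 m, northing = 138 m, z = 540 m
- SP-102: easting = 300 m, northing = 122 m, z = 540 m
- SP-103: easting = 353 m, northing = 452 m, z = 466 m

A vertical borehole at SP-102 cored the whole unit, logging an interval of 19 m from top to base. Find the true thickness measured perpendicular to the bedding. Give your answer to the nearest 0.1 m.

18.5 m

Two edge vectors: SP-101→SP-102 = (-320, -16, 0), SP-101→SP-103 = (-267, 314, -74).
Normal n = (SP-101→SP-102) × (SP-101→SP-103) = (1184, -23680, -104752).
So ∂z/∂easting = −n_x/n_z = 0.01130 and ∂z/∂northing = −n_y/n_z = −0.22606.
|∇z| = √(a²+b²) = 0.22634, so dip δ = arctan(0.22634) = 12.75°.
True thickness = vertical thickness × cos δ = 19 × cos 12.75° = 18.5 m.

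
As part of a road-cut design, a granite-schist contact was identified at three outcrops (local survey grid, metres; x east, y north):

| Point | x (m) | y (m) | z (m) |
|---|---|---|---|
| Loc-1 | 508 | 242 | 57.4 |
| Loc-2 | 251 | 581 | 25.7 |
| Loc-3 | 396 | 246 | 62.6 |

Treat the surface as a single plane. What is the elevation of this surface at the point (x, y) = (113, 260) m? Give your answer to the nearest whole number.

Two edge vectors: Loc-1→Loc-2 = (-257, 339, -31.7), Loc-1→Loc-3 = (-112, 4, 5.2).
Normal n = (Loc-1→Loc-2) × (Loc-1→Loc-3) = (1889.6, 4886.8, 36940).
So ∂z/∂x = −n_x/n_z = −0.05115 and ∂z/∂y = −n_y/n_z = −0.13229.
Intercept c from Loc-1: 57.4 + 25.99 + 32.01 = 115.40.
At (113, 260): z = −5.8 − 34.4 + 115.40 = 75.2 m.

75 m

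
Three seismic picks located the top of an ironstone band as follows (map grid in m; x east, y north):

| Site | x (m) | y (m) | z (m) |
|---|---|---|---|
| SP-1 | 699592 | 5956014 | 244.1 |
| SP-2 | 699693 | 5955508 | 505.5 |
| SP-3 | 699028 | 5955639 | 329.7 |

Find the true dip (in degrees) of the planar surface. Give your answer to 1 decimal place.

27.1°

Two edge vectors: SP-1→SP-2 = (101, -506, 261.4), SP-1→SP-3 = (-564, -375, 85.6).
Normal n = (SP-1→SP-2) × (SP-1→SP-3) = (54711.4, -156075.2, -323259).
So ∂z/∂x = −n_x/n_z = 0.16925 and ∂z/∂y = −n_y/n_z = −0.48282.
Gradient magnitude |∇z| = √(a² + b²) = √(0.02865 + 0.23311) = 0.51162.
True dip = arctan(0.51162) = 27.1°, dipping toward NNW (azimuth ≈ 341°).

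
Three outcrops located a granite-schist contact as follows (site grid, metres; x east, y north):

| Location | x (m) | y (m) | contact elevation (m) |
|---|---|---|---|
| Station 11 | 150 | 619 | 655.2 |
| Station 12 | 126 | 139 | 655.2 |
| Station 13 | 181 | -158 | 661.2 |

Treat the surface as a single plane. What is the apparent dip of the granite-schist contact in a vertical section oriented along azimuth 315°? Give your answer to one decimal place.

Let the plane be z = a·x + b·y + c.
Station 12−Station 11: −24a − 480b = 0;  Station 13−Station 11: 31a − 777b = 6.
Solving gives a = 0.08590, b = −0.00429.
Unit vector along 315° is (sin 315°, cos 315°) = (-0.7071, 0.7071).
Slope in that direction = a·(-0.7071) + b·(0.7071) = −0.06378.
Apparent dip = arctan|0.06378| = 3.6° (true dip is 4.9°, so apparent ≤ true as expected).

3.6°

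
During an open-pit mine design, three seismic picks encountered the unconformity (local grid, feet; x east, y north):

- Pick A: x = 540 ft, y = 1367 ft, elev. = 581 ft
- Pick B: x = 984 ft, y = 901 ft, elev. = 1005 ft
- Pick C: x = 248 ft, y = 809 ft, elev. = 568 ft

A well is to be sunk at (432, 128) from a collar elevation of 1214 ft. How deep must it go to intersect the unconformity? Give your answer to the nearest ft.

320 ft

Two edge vectors: Pick A→Pick B = (444, -466, 424), Pick A→Pick C = (-292, -558, -13).
Normal n = (Pick A→Pick B) × (Pick A→Pick C) = (242650, -118036, -383824).
So ∂z/∂x = −n_x/n_z = 0.63219 and ∂z/∂y = −n_y/n_z = −0.30753.
Intercept c from Pick A: 581 − 341.38 + 420.39 = 660.01.
At (432, 128): z_contact = 273.1 − 39.4 + 660.01 = 893.7 ft.
Depth below ground = 1214 − 893.7 = 320 ft.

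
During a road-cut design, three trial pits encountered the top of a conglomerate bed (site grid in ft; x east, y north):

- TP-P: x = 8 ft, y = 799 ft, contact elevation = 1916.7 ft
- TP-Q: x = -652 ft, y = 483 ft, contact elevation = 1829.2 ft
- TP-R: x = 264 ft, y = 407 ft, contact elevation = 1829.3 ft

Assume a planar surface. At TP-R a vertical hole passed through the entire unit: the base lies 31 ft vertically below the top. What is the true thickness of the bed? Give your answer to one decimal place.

30.2 ft

Let the plane be z = a·x + b·y + c.
TP-Q−TP-P: −660a − 316b = −87.5;  TP-R−TP-P: 256a − 392b = −87.4.
Solving gives a = 0.01967, b = 0.23581.
|∇z| = √(a²+b²) = 0.23663, so dip δ = arctan(0.23663) = 13.31°.
True thickness = vertical thickness × cos δ = 31 × cos 13.31° = 30.2 ft.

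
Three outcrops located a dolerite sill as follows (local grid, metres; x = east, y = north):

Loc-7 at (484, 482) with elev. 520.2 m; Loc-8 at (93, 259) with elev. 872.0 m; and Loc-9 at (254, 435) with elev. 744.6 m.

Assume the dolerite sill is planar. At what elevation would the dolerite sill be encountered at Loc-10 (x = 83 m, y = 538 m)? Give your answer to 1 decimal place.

Let the plane be z = a·x + b·y + c.
Loc-8−Loc-7: −391a − 223b = 351.8;  Loc-9−Loc-7: −230a − 47b = 224.4.
Solving gives a = −1.01804, b = 0.20741.
Then c = 520.2 − a·484 − b·482 = 912.96.
At (83, 538): z = −84.5 + 111.6 + 912.96 = 940.0 m.

940.0 m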